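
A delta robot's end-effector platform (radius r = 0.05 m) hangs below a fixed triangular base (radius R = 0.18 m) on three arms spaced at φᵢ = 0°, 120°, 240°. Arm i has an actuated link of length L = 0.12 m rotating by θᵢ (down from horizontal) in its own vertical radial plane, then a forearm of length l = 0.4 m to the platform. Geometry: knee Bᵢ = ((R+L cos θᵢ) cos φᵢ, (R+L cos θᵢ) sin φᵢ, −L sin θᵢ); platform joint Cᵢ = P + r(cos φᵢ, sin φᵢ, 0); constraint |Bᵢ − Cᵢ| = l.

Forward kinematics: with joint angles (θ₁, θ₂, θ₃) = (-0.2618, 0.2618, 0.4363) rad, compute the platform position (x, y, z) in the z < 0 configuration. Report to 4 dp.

O1 = (0.2459·cos0.0°, 0.2459·sin0.0°, 0.0311) = (0.2459, 0.0000, 0.0311)
arm 2 at φ=120.0°: e+L cos θ2 = 0.2459;  O2 = (-0.1230, 0.2130, -0.0311)
φ3=240.0°: virtual centre (-0.1194, -0.2068, -0.0507), radius l
|O₂|²−|O₁|² = 0.0000;  |O₃|²−|O₁|² = -0.0019
linear system: -0.7377x+0.4259y = 0.0000−-0.1242z; -0.7306x+-0.4135y = -0.0019−-0.1635z
Cramer: x(z) = 0.0013-0.1964z;  y(z) = 0.0022-0.0485z
into |P−O₁|² = l²: 1.0409z² + 0.0338z + -0.0992 = 0;  Δ = 0.4141;  z = -0.3253 or 0.2929 → z<0 root = -0.3253
x = 0.0652, y = 0.0180

(0.0652, 0.0180, -0.3253)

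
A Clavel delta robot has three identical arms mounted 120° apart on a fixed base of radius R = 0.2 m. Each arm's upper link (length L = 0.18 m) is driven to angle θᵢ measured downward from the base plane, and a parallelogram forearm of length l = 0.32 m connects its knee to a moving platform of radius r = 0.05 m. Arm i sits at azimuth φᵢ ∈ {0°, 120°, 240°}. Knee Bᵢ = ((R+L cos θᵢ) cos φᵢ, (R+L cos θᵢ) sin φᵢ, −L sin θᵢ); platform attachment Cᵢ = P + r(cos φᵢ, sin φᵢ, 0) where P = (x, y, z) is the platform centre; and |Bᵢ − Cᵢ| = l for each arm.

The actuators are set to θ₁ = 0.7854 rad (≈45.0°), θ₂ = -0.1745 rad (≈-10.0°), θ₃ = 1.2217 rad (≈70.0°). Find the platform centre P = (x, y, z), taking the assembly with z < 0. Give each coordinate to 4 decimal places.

(-0.0105, 0.1209, -0.1979)

O1 = (0.2773·cos0.0°, 0.2773·sin0.0°, -0.1273) = (0.2773, 0.0000, -0.1273)
φ2=120.0°: virtual centre (-0.1636, 0.2834, 0.0313), radius l
O3 = (0.2116·cos240.0°, 0.2116·sin240.0°, -0.1691) = (-0.1058, -0.1832, -0.1691)
|O₂|²−|O₁|² = 0.0150;  |O₃|²−|O₁|² = -0.0197
linear system: -0.8818x+0.5668y = 0.0150−0.3171z; -0.7661x+-0.3664y = -0.0197−-0.0837z
det = 0.7574;  x = 0.0075+0.0907z,  y = 0.0381+-0.4182z
into |P−O₁|² = l²: 1.1831z² + 0.1737z + -0.0120 = 0;  Δ = 0.0868;  z = -0.1979 or 0.0511 → z<0 root = -0.1979
x = -0.0105, y = 0.1209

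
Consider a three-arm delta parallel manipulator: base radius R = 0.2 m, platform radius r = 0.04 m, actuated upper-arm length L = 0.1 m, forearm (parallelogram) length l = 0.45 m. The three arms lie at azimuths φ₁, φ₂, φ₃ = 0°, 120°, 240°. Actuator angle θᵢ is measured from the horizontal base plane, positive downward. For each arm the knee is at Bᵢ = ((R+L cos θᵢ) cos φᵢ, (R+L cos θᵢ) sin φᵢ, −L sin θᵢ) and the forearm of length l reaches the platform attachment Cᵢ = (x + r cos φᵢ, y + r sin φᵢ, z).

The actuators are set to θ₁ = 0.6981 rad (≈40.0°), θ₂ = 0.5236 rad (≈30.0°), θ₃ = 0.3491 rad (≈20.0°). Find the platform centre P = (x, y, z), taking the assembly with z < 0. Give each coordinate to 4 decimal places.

(-0.0319, -0.0179, -0.4249)

φ1=0.0°: virtual centre (0.2366, 0.0000, -0.0643), radius l
φ2=120.0°: virtual centre (-0.1233, 0.2136, -0.0500), radius l
φ3=240.0°: virtual centre (-0.1270, -0.2199, -0.0342), radius l
eliminate P² terms by subtracting sphere 1 from 2 and 3
[-0.7198 0.4271 0.0286]·P = 0.0032;  [-0.7272 -0.4399 0.0601]·P = 0.0056
det = 0.6272;  x = -0.0060+0.0610z,  y = -0.0027+0.0359z
quadratic in z: (1.0050)z²+(0.0988)z+(-0.1395)=0, √Δ=0.7553 → z ∈ {-0.4249, 0.3266}; z = -0.4249 (taking z<0)
x = -0.0319, y = -0.0179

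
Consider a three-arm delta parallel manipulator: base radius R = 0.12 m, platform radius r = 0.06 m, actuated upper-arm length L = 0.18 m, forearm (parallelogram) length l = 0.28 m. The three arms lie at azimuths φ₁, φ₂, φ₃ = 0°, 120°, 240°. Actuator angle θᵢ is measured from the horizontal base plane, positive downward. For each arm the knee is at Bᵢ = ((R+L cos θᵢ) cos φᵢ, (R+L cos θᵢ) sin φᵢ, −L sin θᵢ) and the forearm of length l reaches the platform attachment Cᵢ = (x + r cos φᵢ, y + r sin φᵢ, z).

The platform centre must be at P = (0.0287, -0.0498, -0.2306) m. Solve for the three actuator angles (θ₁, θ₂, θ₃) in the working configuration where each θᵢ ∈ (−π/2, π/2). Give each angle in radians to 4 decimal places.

φ1=0.0° → target in arm frame (0.0287, -0.0498)
  e−x'=0.0313;  (l²−L²−(e−x')²−y'²−z²)/2L = -0.0295
  γ=atan2(-0.2306,0.0313)=-1.4359;  ψ=arccos(-0.1270)=1.6981;  θ1=γ+ψ≈0.2622
rotate P by −φ2: (-0.0575, 0.0000, -0.2306)
  e−x'=0.1175;  (l²−L²−(e−x')²−y'²−z²)/2L = -0.0583
  θ2 = atan2(B,A) + arccos(C/0.2588) = 0.6983
φ3=240.0° → target in arm frame (0.0288, 0.0498)
  e−x'=0.0312;  (l²−L²−(e−x')²−y'²−z²)/2L = -0.0295
  θ3 = atan2(B,A) + arccos(C/0.2327) = 0.2618

θ₁ = 0.2622, θ₂ = 0.6983, θ₃ = 0.2618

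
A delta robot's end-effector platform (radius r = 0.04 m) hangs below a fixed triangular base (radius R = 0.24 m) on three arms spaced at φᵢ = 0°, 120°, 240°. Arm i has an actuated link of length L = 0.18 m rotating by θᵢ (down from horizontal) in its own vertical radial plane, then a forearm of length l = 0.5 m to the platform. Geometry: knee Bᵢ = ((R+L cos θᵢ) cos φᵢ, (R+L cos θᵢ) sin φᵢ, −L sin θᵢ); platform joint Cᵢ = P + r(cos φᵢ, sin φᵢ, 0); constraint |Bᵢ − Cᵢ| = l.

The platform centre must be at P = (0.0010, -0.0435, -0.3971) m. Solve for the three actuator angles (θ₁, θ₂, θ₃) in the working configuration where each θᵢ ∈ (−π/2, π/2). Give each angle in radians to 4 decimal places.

θ₁ = 0.3491, θ₂ = 0.5238, θ₃ = 0.1746

arm 1 (φ=0.0°): x'=0.0010, y'=-0.0435
  A=0.1990, B=-0.3971, C=(l²−L²−A²−y'²−z²)/(2L)=0.0512
  √(A²+B²)=0.4442;  θ1 = -1.1062+1.4554 ≈ 0.3491
arm 2 (φ=120.0°): x'=-0.0382, y'=0.0209
  A=0.2382, B=-0.3971, C=(l²−L²−A²−y'²−z²)/(2L)=0.0076
  θ2 = atan2(B,A) + arccos(C/0.4630) = 0.5238
arm 3 (φ=240.0°): x'=0.0372, y'=0.0226
  A=0.1628, B=-0.3971, C=(l²−L²−A²−y'²−z²)/(2L)=0.0914
  γ=atan2(-0.3971,0.1628)=-1.1817;  ψ=arccos(0.2129)=1.3563;  θ3=γ+ψ≈0.1746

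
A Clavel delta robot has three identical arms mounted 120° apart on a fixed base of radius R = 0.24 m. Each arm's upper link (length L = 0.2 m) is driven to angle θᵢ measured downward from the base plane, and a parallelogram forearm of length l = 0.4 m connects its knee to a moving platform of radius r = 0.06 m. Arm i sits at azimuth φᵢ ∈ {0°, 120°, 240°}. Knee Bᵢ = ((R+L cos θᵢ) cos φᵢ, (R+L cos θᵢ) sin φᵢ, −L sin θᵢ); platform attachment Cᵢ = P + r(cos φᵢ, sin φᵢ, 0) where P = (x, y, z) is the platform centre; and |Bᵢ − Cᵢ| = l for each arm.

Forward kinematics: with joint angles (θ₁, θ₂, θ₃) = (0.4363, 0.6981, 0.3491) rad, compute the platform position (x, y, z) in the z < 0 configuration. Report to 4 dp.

(0.0118, -0.0379, -0.2754)

arm 1 at φ=0.0°: ρ1 = 0.3613;  O1 = (0.3613, 0.0000, -0.0845)
O2 = (0.3332·cos120.0°, 0.3332·sin120.0°, -0.1286) = (-0.1666, 0.2886, -0.1286)
O3 = (0.3679·cos240.0°, 0.3679·sin240.0°, -0.0684) = (-0.1840, -0.3186, -0.0684)
subtract pairs → two planes through P
plane₁₂: -1.0557x+0.5771y+-0.0881z = -0.0101
Cramer: x(z) = 0.0039-0.0288z;  y(z) = -0.0104+0.0999z
sphere 1 gives Az²+Bz+C=0 with A=1.0108, B=0.1876, C=-0.0250;  B²−4AC=0.1364;  roots -0.2754, 0.0899;  negative root z = -0.2754
x = 0.0118, y = -0.0379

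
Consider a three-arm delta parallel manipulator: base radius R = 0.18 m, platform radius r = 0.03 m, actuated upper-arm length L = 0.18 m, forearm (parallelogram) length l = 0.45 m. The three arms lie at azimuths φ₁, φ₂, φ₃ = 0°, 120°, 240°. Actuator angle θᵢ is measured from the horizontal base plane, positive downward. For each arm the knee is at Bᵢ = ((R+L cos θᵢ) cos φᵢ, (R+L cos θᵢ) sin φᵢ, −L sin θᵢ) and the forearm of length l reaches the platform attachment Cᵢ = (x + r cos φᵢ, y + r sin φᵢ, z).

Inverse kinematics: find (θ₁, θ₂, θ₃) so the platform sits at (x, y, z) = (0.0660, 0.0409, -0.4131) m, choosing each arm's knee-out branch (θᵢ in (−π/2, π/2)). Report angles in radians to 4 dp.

φ1=0.0° → target in arm frame (0.0660, 0.0409)
  e−x'=0.0840;  (l²−L²−(e−x')²−y'²−z²)/2L = -0.0258
  √(A²+B²)=0.4216;  θ1 = -1.3702+1.6320 ≈ 0.2618
φ2=120.0° → target in arm frame (0.0024, -0.0776)
  e−x'=0.1476;  (l²−L²−(e−x')²−y'²−z²)/2L = -0.0788
  θ2 = atan2(B,A) + arccos(C/0.4387) = 0.5236
φ3=240.0° → target in arm frame (-0.0684, 0.0367)
  e−x'=0.2184;  (l²−L²−(e−x')²−y'²−z²)/2L = -0.1378
  γ=atan2(-0.4131,0.2184)=-1.0844;  ψ=arccos(-0.2949)=1.8701;  θ3=γ+ψ≈0.7857

θ₁ = 0.2618, θ₂ = 0.5236, θ₃ = 0.7857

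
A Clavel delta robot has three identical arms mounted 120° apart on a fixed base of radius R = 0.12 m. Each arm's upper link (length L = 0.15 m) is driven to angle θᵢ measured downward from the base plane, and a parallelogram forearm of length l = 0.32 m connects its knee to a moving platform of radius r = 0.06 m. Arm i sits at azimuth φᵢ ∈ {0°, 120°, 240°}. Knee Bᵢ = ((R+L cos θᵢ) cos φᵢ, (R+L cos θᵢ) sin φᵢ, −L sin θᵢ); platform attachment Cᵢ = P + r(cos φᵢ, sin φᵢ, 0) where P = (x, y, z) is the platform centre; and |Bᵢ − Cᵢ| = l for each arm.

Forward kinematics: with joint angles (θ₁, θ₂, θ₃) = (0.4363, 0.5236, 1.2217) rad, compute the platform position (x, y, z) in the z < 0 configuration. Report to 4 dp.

arm 1 at φ=0.0°: ρ1 = 0.1959;  O1 = (0.1959, 0.0000, -0.0634)
φ2=120.0°: virtual centre (-0.0950, 0.1645, -0.0750), radius l
O3 = (0.1113·cos240.0°, 0.1113·sin240.0°, -0.1410) = (-0.0557, -0.0964, -0.1410)
|O₂|²−|O₁|² = -0.0007;  |O₃|²−|O₁|² = -0.0102
plane₁₂: -0.5818x+0.3289y+-0.0232z = -0.0007
Cramer: x(z) = 0.0125-0.1999z;  y(z) = 0.0200-0.2829z
into |P−O₁|² = l²: 1.1200z² + 0.1888z + -0.0643 = 0;  Δ = 0.3239;  z = -0.3384 or 0.1698 → z<0 root = -0.3384
x = 0.0802, y = 0.1157

(0.0802, 0.1157, -0.3384)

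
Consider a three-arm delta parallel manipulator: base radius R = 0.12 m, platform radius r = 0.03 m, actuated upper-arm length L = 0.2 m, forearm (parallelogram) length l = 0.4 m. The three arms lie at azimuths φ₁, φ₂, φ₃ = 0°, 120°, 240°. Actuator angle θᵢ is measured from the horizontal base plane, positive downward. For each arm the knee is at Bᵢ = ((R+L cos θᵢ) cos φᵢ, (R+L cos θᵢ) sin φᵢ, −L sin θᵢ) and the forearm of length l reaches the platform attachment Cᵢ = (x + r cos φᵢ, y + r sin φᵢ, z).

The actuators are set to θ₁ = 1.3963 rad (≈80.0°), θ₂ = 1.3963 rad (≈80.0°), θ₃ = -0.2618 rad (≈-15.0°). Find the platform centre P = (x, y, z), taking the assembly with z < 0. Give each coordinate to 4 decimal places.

(-0.1459, -0.2528, -0.3481)

arm 1 at φ=0.0°: e+L cos θ1 = 0.1247;  O1 = (0.1247, 0.0000, -0.1970)
φ2=120.0°: virtual centre (-0.0624, 0.1080, -0.1970), radius l
φ3=240.0°: virtual centre (-0.1416, -0.2452, 0.0518), radius l
eliminate P² terms by subtracting sphere 1 from 2 and 3
[-0.3742 0.2160 0.0000]·P = 0.0000;  [-0.5326 -0.4905 0.4975]·P = 0.0285
Cramer: x(z) = -0.0206+0.3599z;  y(z) = -0.0357+0.6234z
sphere 1 gives Az²+Bz+C=0 with A=1.5181, B=0.2447, C=-0.0988;  B²−4AC=0.6598;  roots -0.3481, 0.1869;  negative root z = -0.3481
x = -0.1459, y = -0.2528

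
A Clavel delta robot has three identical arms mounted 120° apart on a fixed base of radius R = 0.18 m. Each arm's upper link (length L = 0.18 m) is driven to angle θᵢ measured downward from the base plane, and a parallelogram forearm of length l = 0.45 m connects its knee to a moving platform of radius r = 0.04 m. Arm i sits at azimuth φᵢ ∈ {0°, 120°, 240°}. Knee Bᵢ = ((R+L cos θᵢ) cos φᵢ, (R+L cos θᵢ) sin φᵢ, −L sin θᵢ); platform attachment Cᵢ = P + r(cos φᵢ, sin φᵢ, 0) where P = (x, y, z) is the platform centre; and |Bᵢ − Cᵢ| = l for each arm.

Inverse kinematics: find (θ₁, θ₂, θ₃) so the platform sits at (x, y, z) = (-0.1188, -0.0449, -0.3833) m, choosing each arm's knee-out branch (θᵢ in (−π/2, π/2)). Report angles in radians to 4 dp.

θ₁ = 0.8726, θ₂ = 0.3493, θ₃ = 0.0003

arm 1 (φ=0.0°): x'=-0.1188, y'=-0.0449
  e−x'=0.2588;  (l²−L²−(e−x')²−y'²−z²)/2L = -0.1273
  γ=atan2(-0.3833,0.2588)=-0.9769;  ψ=arccos(-0.2752)=1.8495;  θ1=γ+ψ≈0.8726
arm 2 (φ=120.0°): x'=0.0205, y'=0.1253
  e−x'=0.1195;  (l²−L²−(e−x')²−y'²−z²)/2L = -0.0189
  √(A²+B²)=0.4015;  θ2 = -1.2686+1.6179 ≈ 0.3493
arm 3 (φ=240.0°): x'=0.0983, y'=-0.0804
  A cos θ + B sin θ = C:  0.0417·cos θ + -0.3833·sin θ = 0.0416
  √(A²+B²)=0.3856;  θ3 = -1.4624+1.4627 ≈ 0.0003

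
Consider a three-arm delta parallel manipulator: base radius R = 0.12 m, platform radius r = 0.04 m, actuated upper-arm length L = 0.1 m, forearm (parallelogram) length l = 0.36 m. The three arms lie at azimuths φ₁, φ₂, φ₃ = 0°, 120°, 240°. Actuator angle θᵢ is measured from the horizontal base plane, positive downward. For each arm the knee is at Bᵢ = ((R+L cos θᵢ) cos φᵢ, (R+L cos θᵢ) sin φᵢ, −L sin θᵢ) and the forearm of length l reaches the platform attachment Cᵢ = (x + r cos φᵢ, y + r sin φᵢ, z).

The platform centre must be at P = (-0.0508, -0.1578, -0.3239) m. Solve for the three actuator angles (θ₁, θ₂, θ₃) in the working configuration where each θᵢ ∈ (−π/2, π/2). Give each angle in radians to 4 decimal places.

θ₁ = 0.7856, θ₂ = 1.0475, θ₃ = -0.3491

arm 1 (φ=0.0°): x'=-0.0508, y'=-0.1578
  A cos θ + B sin θ = C:  0.1308·cos θ + -0.3239·sin θ = -0.1366
  θ1 = atan2(B,A) + arccos(C/0.3493) = 0.7856
rotate P by −φ2: (-0.1113, 0.1229, -0.3239)
  e−x'=0.1913;  (l²−L²−(e−x')²−y'²−z²)/2L = -0.1850
  γ=atan2(-0.3239,0.1913)=-1.0374;  ψ=arccos(-0.4917)=2.0849;  θ2=γ+ψ≈1.0475
arm 3 (φ=240.0°): x'=0.1621, y'=0.0349
  A=-0.0821, B=-0.3239, C=(l²−L²−A²−y'²−z²)/(2L)=0.0337
  γ=atan2(-0.3239,-0.0821)=-1.8189;  ψ=arccos(0.1008)=1.4698;  θ3=γ+ψ≈-0.3491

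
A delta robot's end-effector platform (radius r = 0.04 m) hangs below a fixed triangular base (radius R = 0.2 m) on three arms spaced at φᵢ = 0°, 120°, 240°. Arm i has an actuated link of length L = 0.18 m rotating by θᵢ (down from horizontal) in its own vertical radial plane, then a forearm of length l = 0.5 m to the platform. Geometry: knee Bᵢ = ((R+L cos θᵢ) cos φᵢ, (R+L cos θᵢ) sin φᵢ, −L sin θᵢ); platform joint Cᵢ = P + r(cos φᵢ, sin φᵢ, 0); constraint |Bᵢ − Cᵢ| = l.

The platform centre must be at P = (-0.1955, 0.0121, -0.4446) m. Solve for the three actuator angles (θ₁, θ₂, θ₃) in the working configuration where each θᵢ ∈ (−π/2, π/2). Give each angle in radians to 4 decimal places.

φ1=0.0° → target in arm frame (-0.1955, 0.0121)
  e−x'=0.3555;  (l²−L²−(e−x')²−y'²−z²)/2L = -0.2961
  γ=atan2(-0.4446,0.3555)=-0.8963;  ψ=arccos(-0.5202)=2.1178;  θ1=γ+ψ≈1.2215
arm 2 (φ=120.0°): x'=0.1082, y'=0.1633
  e−x'=0.0518;  (l²−L²−(e−x')²−y'²−z²)/2L = -0.0261
  γ=atan2(-0.4446,0.0518)=-1.4549;  ψ=arccos(-0.0584)=1.6292;  θ2=γ+ψ≈0.1743
φ3=240.0° → target in arm frame (0.0873, -0.1754)
  e−x'=0.0727;  (l²−L²−(e−x')²−y'²−z²)/2L = -0.0447
  √(A²+B²)=0.4505;  θ3 = -1.4086+1.6703 ≈ 0.2616

θ₁ = 1.2215, θ₂ = 0.1743, θ₃ = 0.2616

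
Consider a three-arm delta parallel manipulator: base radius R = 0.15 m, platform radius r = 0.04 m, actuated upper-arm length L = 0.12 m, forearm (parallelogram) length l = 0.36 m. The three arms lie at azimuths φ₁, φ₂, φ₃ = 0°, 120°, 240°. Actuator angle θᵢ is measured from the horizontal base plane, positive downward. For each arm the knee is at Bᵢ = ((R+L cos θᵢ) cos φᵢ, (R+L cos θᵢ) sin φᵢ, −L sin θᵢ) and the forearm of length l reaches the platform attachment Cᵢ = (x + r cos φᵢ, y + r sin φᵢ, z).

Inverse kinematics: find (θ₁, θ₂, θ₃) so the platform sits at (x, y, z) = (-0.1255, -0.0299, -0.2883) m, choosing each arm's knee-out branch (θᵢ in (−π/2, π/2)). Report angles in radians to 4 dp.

φ1=0.0° → target in arm frame (-0.1255, -0.0299)
  A=0.2355, B=-0.2883, C=(l²−L²−A²−y'²−z²)/(2L)=-0.1011
  √(A²+B²)=0.3723;  θ1 = -0.8859+1.8459 ≈ 0.9601
arm 2 (φ=120.0°): x'=0.0369, y'=0.1236
  A cos θ + B sin θ = C:  0.0731·cos θ + -0.2883·sin θ = 0.0477
  γ=atan2(-0.2883,0.0731)=-1.3223;  ψ=arccos(0.1604)=1.4097;  θ2=γ+ψ≈0.0874
arm 3 (φ=240.0°): x'=0.0886, y'=-0.0937
  A cos θ + B sin θ = C:  0.0214·cos θ + -0.2883·sin θ = 0.0952
  γ=atan2(-0.2883,0.0214)=-1.4969;  ψ=arccos(0.3292)=1.2353;  θ3=γ+ψ≈-0.2615

θ₁ = 0.9601, θ₂ = 0.0874, θ₃ = -0.2615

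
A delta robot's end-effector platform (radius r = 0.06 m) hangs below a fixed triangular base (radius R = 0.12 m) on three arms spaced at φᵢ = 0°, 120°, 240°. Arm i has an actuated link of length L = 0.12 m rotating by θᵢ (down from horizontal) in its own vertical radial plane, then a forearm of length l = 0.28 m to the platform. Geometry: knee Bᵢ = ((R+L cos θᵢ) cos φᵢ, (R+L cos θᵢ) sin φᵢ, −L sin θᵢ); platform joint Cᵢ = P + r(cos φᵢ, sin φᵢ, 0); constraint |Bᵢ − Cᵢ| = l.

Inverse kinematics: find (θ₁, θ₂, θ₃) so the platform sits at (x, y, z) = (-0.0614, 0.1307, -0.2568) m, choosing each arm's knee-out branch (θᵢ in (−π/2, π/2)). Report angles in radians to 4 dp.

rotate P by −φ1: (-0.0614, 0.1307, -0.2568)
  e−x'=0.1214;  (l²−L²−(e−x')²−y'²−z²)/2L = -0.1407
  √(A²+B²)=0.2840;  θ1 = -1.1292+2.0890 ≈ 0.9598
rotate P by −φ2: (0.1439, -0.0122, -0.2568)
  A cos θ + B sin θ = C:  -0.0839·cos θ + -0.2568·sin θ = -0.0380
  γ=atan2(-0.2568,-0.0839)=-1.8865;  ψ=arccos(-0.1408)=1.7121;  θ2=γ+ψ≈-0.1744
arm 3 (φ=240.0°): x'=-0.0825, y'=-0.1185
  A=0.1425, B=-0.2568, C=(l²−L²−A²−y'²−z²)/(2L)=-0.1512
  √(A²+B²)=0.2937;  θ3 = -1.0642+2.1118 ≈ 1.0476

θ₁ = 0.9598, θ₂ = -0.1744, θ₃ = 1.0476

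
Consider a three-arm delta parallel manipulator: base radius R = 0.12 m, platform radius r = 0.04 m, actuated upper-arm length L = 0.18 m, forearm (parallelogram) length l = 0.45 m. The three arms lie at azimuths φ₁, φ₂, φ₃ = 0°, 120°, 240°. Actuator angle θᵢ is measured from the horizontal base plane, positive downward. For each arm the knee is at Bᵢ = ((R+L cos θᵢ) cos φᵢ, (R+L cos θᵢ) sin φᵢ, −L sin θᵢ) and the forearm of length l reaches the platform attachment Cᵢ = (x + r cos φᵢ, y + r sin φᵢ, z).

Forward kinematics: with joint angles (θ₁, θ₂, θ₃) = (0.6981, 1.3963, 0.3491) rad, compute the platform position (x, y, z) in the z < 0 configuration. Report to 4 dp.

(0.0588, -0.2235, -0.4724)

φ1=0.0°: virtual centre (0.2179, 0.0000, -0.1157), radius l
φ2=120.0°: virtual centre (-0.0556, 0.0963, -0.1773), radius l
φ3=240.0°: virtual centre (-0.1246, -0.2158, -0.0616), radius l
|centre ₂|²−|centre ₁|² = -0.0171;  |centre ₃|²−|centre ₁|² = 0.0050
plane₁₂: -0.5470x+0.1927y+-0.1231z = -0.0171
det = 0.3680;  x = 0.0174+-0.0877z,  y = -0.0392+0.3901z
into |P−centre ₁|² = l²: 1.1598z² + 0.2360z + -0.1474 = 0;  Δ = 0.7394;  z = -0.4724 or 0.2690 → z<0 root = -0.4724
x = 0.0588, y = -0.2235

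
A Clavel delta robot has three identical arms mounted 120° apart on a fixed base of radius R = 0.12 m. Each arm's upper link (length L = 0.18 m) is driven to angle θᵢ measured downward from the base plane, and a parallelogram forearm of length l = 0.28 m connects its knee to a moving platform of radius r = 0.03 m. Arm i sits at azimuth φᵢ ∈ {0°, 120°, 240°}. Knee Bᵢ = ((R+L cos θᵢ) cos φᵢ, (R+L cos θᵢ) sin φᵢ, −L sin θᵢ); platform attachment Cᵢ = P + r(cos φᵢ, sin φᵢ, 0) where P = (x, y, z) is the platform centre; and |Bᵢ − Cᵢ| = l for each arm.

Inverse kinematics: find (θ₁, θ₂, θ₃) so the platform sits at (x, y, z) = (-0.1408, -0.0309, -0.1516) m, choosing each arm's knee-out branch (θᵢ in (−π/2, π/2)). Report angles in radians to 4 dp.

θ₁ = 1.3089, θ₂ = 0.2618, θ₃ = -0.2616

arm 1 (φ=0.0°): x'=-0.1408, y'=-0.0309
  A=0.2308, B=-0.1516, C=(l²−L²−A²−y'²−z²)/(2L)=-0.0867
  θ1 = atan2(B,A) + arccos(C/0.2761) = 1.3089
arm 2 (φ=120.0°): x'=0.0436, y'=0.1374
  A=0.0464, B=-0.1516, C=(l²−L²−A²−y'²−z²)/(2L)=0.0055
  θ2 = atan2(B,A) + arccos(C/0.1585) = 0.2618
φ3=240.0° → target in arm frame (0.0972, -0.1065)
  e−x'=-0.0072;  (l²−L²−(e−x')²−y'²−z²)/2L = 0.0323
  √(A²+B²)=0.1518;  θ3 = -1.6180+1.3564 ≈ -0.2616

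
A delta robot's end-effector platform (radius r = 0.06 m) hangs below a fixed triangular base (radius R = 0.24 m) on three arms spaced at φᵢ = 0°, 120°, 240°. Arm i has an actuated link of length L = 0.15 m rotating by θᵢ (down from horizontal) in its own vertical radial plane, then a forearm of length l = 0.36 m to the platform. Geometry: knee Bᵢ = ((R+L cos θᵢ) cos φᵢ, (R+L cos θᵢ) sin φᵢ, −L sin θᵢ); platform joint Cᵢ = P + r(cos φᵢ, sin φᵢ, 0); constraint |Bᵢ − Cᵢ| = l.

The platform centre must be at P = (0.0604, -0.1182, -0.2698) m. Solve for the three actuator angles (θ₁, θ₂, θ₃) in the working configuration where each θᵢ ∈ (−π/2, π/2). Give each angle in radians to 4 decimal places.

θ₁ = 0.3491, θ₂ = 1.3963, θ₃ = 0.2622

arm 1 (φ=0.0°): x'=0.0604, y'=-0.1182
  A cos θ + B sin θ = C:  0.1196·cos θ + -0.2698·sin θ = 0.0201
  γ=atan2(-0.2698,0.1196)=-1.1535;  ψ=arccos(0.0681)=1.5026;  θ1=γ+ψ≈0.3491
rotate P by −φ2: (-0.1326, 0.0068, -0.2698)
  A=0.3126, B=-0.2698, C=(l²−L²−A²−y'²−z²)/(2L)=-0.2114
  γ=atan2(-0.2698,0.3126)=-0.7121;  ψ=arccos(-0.5121)=2.1084;  θ2=γ+ψ≈1.3963
rotate P by −φ3: (0.0722, 0.1114, -0.2698)
  A=0.1078, B=-0.2698, C=(l²−L²−A²−y'²−z²)/(2L)=0.0342
  √(A²+B²)=0.2906;  θ3 = -1.1906+1.4527 ≈ 0.2622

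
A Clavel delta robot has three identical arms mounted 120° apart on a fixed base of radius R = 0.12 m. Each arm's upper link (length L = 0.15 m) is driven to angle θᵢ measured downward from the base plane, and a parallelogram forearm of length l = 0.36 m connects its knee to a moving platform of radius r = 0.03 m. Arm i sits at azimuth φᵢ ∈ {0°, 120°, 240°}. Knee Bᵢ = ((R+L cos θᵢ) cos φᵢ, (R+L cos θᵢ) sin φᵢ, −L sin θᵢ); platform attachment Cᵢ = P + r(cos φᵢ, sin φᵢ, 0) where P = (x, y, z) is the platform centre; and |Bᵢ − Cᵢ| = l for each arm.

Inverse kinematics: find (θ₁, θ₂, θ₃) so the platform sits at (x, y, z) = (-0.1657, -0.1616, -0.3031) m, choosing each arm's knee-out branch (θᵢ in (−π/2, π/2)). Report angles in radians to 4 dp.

arm 1 (φ=0.0°): x'=-0.1657, y'=-0.1616
  e−x'=0.2557;  (l²−L²−(e−x')²−y'²−z²)/2L = -0.2542
  √(A²+B²)=0.3966;  θ1 = -0.8700+2.2667 ≈ 1.3967
φ2=120.0° → target in arm frame (-0.0571, 0.2243)
  A=0.1471, B=-0.3031, C=(l²−L²−A²−y'²−z²)/(2L)=-0.1891
  γ=atan2(-0.3031,0.1471)=-1.1190;  ψ=arccos(-0.5612)=2.1666;  θ2=γ+ψ≈1.0476
arm 3 (φ=240.0°): x'=0.2228, y'=-0.0627
  A cos θ + B sin θ = C:  -0.1328·cos θ + -0.3031·sin θ = -0.0211
  √(A²+B²)=0.3309;  θ3 = -1.9837+1.6347 ≈ -0.3491

θ₁ = 1.3967, θ₂ = 1.0476, θ₃ = -0.3491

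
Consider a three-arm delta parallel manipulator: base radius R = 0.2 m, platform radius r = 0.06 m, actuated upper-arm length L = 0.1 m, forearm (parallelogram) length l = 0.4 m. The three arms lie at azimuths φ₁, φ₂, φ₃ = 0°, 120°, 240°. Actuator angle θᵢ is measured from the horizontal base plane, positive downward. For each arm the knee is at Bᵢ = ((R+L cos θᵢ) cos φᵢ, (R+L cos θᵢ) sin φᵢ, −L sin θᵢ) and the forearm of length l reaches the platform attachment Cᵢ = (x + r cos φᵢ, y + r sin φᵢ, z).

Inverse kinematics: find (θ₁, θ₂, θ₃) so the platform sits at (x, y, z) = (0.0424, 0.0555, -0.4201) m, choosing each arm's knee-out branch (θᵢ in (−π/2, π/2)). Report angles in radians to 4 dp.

θ₁ = 0.6986, θ₂ = 0.7858, θ₃ = 1.3095

arm 1 (φ=0.0°): x'=0.0424, y'=0.0555
  A=0.0976, B=-0.4201, C=(l²−L²−A²−y'²−z²)/(2L)=-0.1955
  γ=atan2(-0.4201,0.0976)=-1.3425;  ψ=arccos(-0.4532)=2.0411;  θ1=γ+ψ≈0.6986
φ2=120.0° → target in arm frame (0.0269, -0.0645)
  A cos θ + B sin θ = C:  0.1131·cos θ + -0.4201·sin θ = -0.2172
  θ2 = atan2(B,A) + arccos(C/0.4351) = 0.7858
φ3=240.0° → target in arm frame (-0.0693, 0.0090)
  A=0.2093, B=-0.4201, C=(l²−L²−A²−y'²−z²)/(2L)=-0.3518
  √(A²+B²)=0.4693;  θ3 = -1.1086+2.4181 ≈ 1.3095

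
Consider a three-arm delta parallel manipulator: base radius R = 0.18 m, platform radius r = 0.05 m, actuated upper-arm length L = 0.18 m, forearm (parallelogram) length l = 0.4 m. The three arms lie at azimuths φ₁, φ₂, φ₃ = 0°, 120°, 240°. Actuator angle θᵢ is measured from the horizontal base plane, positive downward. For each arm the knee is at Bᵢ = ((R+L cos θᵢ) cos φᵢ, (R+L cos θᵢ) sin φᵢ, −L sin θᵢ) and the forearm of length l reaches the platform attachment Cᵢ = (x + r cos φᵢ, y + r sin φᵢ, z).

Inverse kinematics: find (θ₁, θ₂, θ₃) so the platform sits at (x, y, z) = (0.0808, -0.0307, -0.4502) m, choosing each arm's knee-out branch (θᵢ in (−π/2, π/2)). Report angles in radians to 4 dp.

arm 1 (φ=0.0°): x'=0.0808, y'=-0.0307
  e−x'=0.0492;  (l²−L²−(e−x')²−y'²−z²)/2L = -0.2179
  γ=atan2(-0.4502,0.0492)=-1.4619;  ψ=arccos(-0.4811)=2.0727;  θ1=γ+ψ≈0.6108
φ2=120.0° → target in arm frame (-0.0670, -0.0546)
  A cos θ + B sin θ = C:  0.1970·cos θ + -0.4502·sin θ = -0.3246
  θ2 = atan2(B,A) + arccos(C/0.4914) = 1.1341
arm 3 (φ=240.0°): x'=-0.0138, y'=0.0853
  A=0.1438, B=-0.4502, C=(l²−L²−A²−y'²−z²)/(2L)=-0.2862
  θ3 = atan2(B,A) + arccos(C/0.4726) = 0.9598

θ₁ = 0.6108, θ₂ = 1.1341, θ₃ = 0.9598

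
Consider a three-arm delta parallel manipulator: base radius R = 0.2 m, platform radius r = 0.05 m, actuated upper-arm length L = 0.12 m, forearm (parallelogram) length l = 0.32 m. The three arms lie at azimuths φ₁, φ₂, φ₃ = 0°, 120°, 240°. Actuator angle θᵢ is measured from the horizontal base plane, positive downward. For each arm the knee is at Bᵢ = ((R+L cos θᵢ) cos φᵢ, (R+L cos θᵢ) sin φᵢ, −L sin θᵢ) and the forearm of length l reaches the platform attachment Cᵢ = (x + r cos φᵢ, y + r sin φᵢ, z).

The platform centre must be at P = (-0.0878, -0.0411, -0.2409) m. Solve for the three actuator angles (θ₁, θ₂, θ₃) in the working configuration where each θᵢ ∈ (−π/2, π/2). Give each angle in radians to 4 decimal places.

θ₁ = 1.1344, θ₂ = 0.5233, θ₃ = -0.0876

rotate P by −φ1: (-0.0878, -0.0411, -0.2409)
  A cos θ + B sin θ = C:  0.2378·cos θ + -0.2409·sin θ = -0.1178
  √(A²+B²)=0.3385;  θ1 = -0.7919+1.9262 ≈ 1.1344
φ2=120.0° → target in arm frame (0.0083, 0.0966)
  A cos θ + B sin θ = C:  0.1417·cos θ + -0.2409·sin θ = 0.0023
  θ2 = atan2(B,A) + arccos(C/0.2795) = 0.5233
arm 3 (φ=240.0°): x'=0.0795, y'=-0.0555
  A cos θ + B sin θ = C:  0.0705·cos θ + -0.2409·sin θ = 0.0913
  γ=atan2(-0.2409,0.0705)=-1.2861;  ψ=arccos(0.3638)=1.1984;  θ3=γ+ψ≈-0.0876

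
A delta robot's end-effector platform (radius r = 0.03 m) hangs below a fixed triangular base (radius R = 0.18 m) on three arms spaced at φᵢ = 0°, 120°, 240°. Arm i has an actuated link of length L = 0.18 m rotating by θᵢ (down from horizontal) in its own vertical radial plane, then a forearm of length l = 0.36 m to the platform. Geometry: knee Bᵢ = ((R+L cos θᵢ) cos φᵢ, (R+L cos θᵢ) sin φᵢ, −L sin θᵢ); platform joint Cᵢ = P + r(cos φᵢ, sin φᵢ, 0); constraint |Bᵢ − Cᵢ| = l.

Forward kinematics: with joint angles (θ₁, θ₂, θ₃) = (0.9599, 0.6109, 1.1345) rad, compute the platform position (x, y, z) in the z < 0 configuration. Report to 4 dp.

O1 = (0.2532·cos0.0°, 0.2532·sin0.0°, -0.1474) = (0.2532, 0.0000, -0.1474)
arm 2 at φ=120.0°: e+L cos θ2 = 0.2974;  O2 = (-0.1487, 0.2576, -0.1032)
φ3=240.0°: virtual centre (-0.1130, -0.1958, -0.1631), radius l
eliminate P² terms by subtracting sphere 1 from 2 and 3
plane₁₂: -0.8039x+0.5152y+0.0884z = 0.0133
det = 0.6922;  x = -0.0014+0.0266z,  y = 0.0235+-0.1300z
quadratic in z: (1.0176)z²+(0.2752)z+(-0.0424)=0, √Δ=0.4985 → z ∈ {-0.3802, 0.1097}; z = -0.3802 (taking z<0)
x = -0.0116, y = 0.0729

(-0.0116, 0.0729, -0.3802)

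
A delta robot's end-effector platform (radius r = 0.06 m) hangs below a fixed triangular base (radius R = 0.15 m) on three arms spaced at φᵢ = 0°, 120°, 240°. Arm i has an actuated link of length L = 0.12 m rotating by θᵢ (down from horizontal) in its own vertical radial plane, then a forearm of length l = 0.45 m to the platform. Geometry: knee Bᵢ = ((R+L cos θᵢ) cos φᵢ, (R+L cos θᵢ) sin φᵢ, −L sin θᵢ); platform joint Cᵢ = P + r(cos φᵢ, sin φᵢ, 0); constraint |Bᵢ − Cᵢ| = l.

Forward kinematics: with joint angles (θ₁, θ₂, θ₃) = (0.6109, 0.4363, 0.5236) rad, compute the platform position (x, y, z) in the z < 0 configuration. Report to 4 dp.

(-0.0243, 0.0138, -0.4652)

arm 1 at φ=0.0°: e+L cos θ1 = 0.1883;  O1 = (0.1883, 0.0000, -0.0688)
φ2=120.0°: virtual centre (-0.0994, 0.1721, -0.0507), radius l
φ3=240.0°: virtual centre (-0.0970, -0.1679, -0.0600), radius l
|O₂|²−|O₁|² = 0.0019;  |O₃|²−|O₁|² = 0.0010
[-0.5754 0.3443 0.0362]·P = 0.0019;  [-0.5705 -0.3359 0.0177]·P = 0.0010
Cramer: x(z) = -0.0025+0.0468z;  y(z) = 0.0013-0.0270z
quadratic in z: (1.0029)z²+(0.1197)z+(-0.1614)=0, √Δ=0.8134 → z ∈ {-0.4652, 0.3458}; z = -0.4652 (taking z<0)
x = -0.0243, y = 0.0138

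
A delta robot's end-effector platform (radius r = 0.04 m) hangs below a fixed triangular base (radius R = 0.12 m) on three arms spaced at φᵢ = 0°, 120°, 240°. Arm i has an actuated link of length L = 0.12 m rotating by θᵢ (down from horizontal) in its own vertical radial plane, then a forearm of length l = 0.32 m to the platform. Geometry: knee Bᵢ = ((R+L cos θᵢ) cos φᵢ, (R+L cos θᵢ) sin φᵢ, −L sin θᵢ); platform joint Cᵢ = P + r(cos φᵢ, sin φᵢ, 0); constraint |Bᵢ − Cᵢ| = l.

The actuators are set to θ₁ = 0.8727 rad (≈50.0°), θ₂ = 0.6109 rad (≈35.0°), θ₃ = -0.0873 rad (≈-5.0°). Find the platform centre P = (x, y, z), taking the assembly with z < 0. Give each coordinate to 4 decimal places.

(-0.0805, -0.0736, -0.2932)

arm 1 at φ=0.0°: e+L cos θ1 = 0.1571;  S1 = (0.1571, 0.0000, -0.0919)
arm 2 at φ=120.0°: e+L cos θ2 = 0.1783;  S2 = (-0.0891, 0.1544, -0.0688)
S3 = (0.1995·cos240.0°, 0.1995·sin240.0°, 0.0105) = (-0.0998, -0.1728, 0.0105)
subtract pairs → two planes through P
linear system: -0.4926x+0.3088y = 0.0034−0.0462z; -0.5138x+-0.3456y = 0.0068−0.2048z
det = 0.3289;  x = -0.0099+0.2408z,  y = -0.0049+0.2345z
quadratic in z: (1.1130)z²+(0.1011)z+(-0.0660)=0, √Δ=0.5515 → z ∈ {-0.2932, 0.2023}; z = -0.2932 (taking z<0)
x = -0.0805, y = -0.0736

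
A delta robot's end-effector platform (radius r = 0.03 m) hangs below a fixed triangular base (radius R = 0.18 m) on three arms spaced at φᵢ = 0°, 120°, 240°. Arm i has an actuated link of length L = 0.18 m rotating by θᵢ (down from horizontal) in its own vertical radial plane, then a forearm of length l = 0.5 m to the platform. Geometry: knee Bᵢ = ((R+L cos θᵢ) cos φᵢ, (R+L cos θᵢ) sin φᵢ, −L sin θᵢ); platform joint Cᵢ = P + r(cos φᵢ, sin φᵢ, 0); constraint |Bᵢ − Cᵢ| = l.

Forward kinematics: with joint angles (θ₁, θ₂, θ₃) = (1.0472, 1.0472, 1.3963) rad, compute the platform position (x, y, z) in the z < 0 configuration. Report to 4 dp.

(0.0362, 0.0627, -0.6081)

arm 1 at φ=0.0°: (R−r)+L cos θ1 = 0.2400;  centre 1 = (0.2400, 0.0000, -0.1559)
centre 2 = (0.2400·cos120.0°, 0.2400·sin120.0°, -0.1559) = (-0.1200, 0.2078, -0.1559)
arm 3 at φ=240.0°: (R−r)+L cos θ3 = 0.1813;  centre 3 = (-0.0906, -0.1570, -0.1773)
eliminate P² terms by subtracting sphere 1 from 2 and 3
[-0.7200 0.4157 0.0000]·P = 0.0000;  [-0.6612 -0.3139 -0.0428]·P = -0.0176
Cramer: x(z) = 0.0146-0.0355z;  y(z) = 0.0253-0.0615z
into |P−centre ₁|² = l²: 1.0050z² + 0.3247z + -0.1743 = 0;  Δ = 0.8060;  z = -0.6081 or 0.2851 → z<0 root = -0.6081
x = 0.0362, y = 0.0627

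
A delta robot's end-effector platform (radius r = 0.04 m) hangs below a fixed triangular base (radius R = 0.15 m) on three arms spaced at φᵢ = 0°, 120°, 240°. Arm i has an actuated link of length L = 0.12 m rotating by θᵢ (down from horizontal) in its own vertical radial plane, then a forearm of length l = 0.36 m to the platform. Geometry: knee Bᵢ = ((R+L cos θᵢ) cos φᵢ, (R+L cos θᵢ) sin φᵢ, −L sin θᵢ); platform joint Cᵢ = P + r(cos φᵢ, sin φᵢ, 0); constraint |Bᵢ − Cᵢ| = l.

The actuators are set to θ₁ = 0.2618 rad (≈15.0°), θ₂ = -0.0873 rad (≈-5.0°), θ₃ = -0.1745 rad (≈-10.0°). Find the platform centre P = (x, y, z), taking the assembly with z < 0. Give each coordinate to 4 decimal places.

centre 1 = (0.2259·cos0.0°, 0.2259·sin0.0°, -0.0311) = (0.2259, 0.0000, -0.0311)
arm 2 at φ=120.0°: e+L cos θ2 = 0.2295;  centre 2 = (-0.1148, 0.1988, 0.0105)
arm 3 at φ=240.0°: e+L cos θ3 = 0.2282;  centre 3 = (-0.1141, -0.1976, 0.0208)
eliminate P² terms by subtracting sphere 1 from 2 and 3
plane₁₂: -0.6814x+0.3976y+0.0830z = 0.0008
Cramer: x(z) = -0.0010+0.1373z;  y(z) = 0.0004+0.0264z
quadratic in z: (1.0195)z²+(-0.0002)z+(-0.0772)=0, √Δ=0.5610 → z ∈ {-0.2750, 0.2752}; z = -0.2750 (taking z<0)
x = -0.0387, y = -0.0069

(-0.0387, -0.0069, -0.2750)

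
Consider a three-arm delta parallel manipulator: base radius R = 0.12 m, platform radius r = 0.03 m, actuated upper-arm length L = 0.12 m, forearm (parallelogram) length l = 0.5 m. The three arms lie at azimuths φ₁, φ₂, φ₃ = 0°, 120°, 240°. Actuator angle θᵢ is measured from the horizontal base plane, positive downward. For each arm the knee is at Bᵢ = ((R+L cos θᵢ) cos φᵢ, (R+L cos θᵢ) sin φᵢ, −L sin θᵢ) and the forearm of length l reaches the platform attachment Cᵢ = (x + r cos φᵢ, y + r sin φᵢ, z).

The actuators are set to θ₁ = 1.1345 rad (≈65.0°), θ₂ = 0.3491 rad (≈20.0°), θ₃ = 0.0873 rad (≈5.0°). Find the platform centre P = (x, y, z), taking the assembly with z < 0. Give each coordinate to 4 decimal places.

arm 1 at φ=0.0°: e+L cos θ1 = 0.1407;  centre 1 = (0.1407, 0.0000, -0.1088)
arm 2 at φ=120.0°: e+L cos θ2 = 0.2028;  centre 2 = (-0.1014, 0.1756, -0.0410)
centre 3 = (0.2095·cos240.0°, 0.2095·sin240.0°, -0.0105) = (-0.1048, -0.1815, -0.0105)
eliminate P² terms by subtracting sphere 1 from 2 and 3
plane₁₂: -0.4842x+0.3512y+0.1354z = 0.0112
det = 0.3482;  x = -0.0241+0.3395z,  y = -0.0015+0.0824z
quadratic in z: (1.1220)z²+(0.1053)z+(-0.2110)=0, √Δ=0.9788 → z ∈ {-0.4831, 0.3892}; z = -0.4831 (taking z<0)
x = -0.1882, y = -0.0413

(-0.1882, -0.0413, -0.4831)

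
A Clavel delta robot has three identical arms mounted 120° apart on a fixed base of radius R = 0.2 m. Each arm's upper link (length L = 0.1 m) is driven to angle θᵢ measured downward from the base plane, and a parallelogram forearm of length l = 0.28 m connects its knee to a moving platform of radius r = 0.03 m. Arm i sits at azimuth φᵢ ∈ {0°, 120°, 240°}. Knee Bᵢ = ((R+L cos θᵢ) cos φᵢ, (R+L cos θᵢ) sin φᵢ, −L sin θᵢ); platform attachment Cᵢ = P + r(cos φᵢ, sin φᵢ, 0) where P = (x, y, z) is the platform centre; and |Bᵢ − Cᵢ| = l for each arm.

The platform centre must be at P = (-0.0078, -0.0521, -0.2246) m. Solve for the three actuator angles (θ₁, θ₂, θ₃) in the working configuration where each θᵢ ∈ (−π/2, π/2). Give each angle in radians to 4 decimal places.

θ₁ = 0.9594, θ₂ = 1.2212, θ₃ = 0.4363

rotate P by −φ1: (-0.0078, -0.0521, -0.2246)
  A cos θ + B sin θ = C:  0.1778·cos θ + -0.2246·sin θ = -0.0819
  θ1 = atan2(B,A) + arccos(C/0.2865) = 0.9594
rotate P by −φ2: (-0.0412, 0.0328, -0.2246)
  A=0.2112, B=-0.2246, C=(l²−L²−A²−y'²−z²)/(2L)=-0.1387
  γ=atan2(-0.2246,0.2112)=-0.8161;  ψ=arccos(-0.4498)=2.0373;  θ2=γ+ψ≈1.2212
arm 3 (φ=240.0°): x'=0.0490, y'=0.0193
  A cos θ + B sin θ = C:  0.1210·cos θ + -0.2246·sin θ = 0.0147
  θ3 = atan2(B,A) + arccos(C/0.2551) = 0.4363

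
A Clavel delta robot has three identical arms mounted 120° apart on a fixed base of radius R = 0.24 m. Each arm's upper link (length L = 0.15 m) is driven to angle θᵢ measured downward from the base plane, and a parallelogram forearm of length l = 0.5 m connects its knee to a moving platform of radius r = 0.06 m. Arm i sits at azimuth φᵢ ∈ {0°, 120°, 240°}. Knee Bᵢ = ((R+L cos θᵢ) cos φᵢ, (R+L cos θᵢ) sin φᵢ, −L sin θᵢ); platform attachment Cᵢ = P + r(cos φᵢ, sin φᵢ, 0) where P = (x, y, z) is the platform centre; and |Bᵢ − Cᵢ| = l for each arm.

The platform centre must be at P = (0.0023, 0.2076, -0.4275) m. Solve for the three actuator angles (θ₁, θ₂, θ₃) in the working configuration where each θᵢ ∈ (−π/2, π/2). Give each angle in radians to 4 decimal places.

arm 1 (φ=0.0°): x'=0.0023, y'=0.2076
  A=0.1777, B=-0.4275, C=(l²−L²−A²−y'²−z²)/(2L)=-0.0998
  θ1 = atan2(B,A) + arccos(C/0.4630) = 0.6112
rotate P by −φ2: (0.1786, -0.1058, -0.4275)
  A=0.0014, B=-0.4275, C=(l²−L²−A²−y'²−z²)/(2L)=0.1118
  √(A²+B²)=0.4275;  θ2 = -1.5676+1.3061 ≈ -0.2615
arm 3 (φ=240.0°): x'=-0.1809, y'=-0.1018
  e−x'=0.3609;  (l²−L²−(e−x')²−y'²−z²)/2L = -0.3197
  √(A²+B²)=0.5595;  θ3 = -0.8696+2.1789 ≈ 1.3093

θ₁ = 0.6112, θ₂ = -0.2615, θ₃ = 1.3093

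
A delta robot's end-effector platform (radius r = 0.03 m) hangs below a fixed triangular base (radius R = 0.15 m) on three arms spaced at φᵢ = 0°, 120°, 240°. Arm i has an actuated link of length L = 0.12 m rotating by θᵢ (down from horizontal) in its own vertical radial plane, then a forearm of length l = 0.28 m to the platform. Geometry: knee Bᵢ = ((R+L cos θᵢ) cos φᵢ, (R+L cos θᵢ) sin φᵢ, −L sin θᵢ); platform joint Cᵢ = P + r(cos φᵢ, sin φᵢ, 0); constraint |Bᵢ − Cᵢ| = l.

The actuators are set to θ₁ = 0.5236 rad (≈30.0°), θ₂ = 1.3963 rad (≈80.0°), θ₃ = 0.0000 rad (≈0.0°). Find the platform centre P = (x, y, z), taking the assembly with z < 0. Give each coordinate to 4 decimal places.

(0.0280, -0.1193, -0.2206)

arm 1 at φ=0.0°: e+L cos θ1 = 0.2239;  O1 = (0.2239, 0.0000, -0.0600)
O2 = (0.1408·cos120.0°, 0.1408·sin120.0°, -0.1182) = (-0.0704, 0.1220, -0.1182)
arm 3 at φ=240.0°: e+L cos θ3 = 0.2400;  O3 = (-0.1200, -0.2078, 0.0000)
subtract pairs → two planes through P
[-0.5887 0.2439 -0.1164]·P = -0.0199;  [-0.6878 -0.4157 0.1200]·P = 0.0039
det = 0.4125;  x = 0.0178+-0.0463z,  y = -0.0388+0.3653z
into |P−O₁|² = l²: 1.1356z² + 0.1108z + -0.0308 = 0;  Δ = 0.1522;  z = -0.2206 or 0.1230 → z<0 root = -0.2206
x = 0.0280, y = -0.1193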